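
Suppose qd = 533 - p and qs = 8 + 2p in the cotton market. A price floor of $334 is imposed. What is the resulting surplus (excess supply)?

Equilibrium price would be p* = 175, so the floor at 334 binds.
At p = 334: qd = 199, qs = 676.
Surplus = 676 − 199 = 477.

Surplus = 477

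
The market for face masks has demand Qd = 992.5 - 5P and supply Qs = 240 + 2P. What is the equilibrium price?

P* = 107.5

Set Qd = Qs: 992.5 - 5P = 240 + 2P.
752.5 = 7P, so P* = 107.5.
Q* = 992.5 − 5(107.5) = 455.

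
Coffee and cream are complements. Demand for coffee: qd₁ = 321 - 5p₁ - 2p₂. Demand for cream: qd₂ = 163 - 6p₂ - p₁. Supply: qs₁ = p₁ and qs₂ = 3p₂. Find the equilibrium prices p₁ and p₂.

p₁ = 2563/52, p₂ = 657/52

Market 1: 321 - 5p₁ - 2p₂ = p₁ → 6p₁ + 2p₂ = 321.
Market 2: 9p₂ + p₁ = 163.
Eliminating p₂: 9×(1) − 2×(2) gives 52p₁ = 2563, so p₁ = 2563/52.
Back-substitute into (2): p₂ = (163 − 1×2563/52) / 9 = 657/52.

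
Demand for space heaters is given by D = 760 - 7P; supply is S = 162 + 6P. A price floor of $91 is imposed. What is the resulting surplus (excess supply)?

Equilibrium price would be P* = 46, so the floor at 91 binds.
At P = 91: D = 123, S = 708.
Surplus = 708 − 123 = 585.

Surplus = 585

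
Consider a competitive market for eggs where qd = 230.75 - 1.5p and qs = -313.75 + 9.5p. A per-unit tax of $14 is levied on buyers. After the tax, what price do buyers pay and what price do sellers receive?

Buyers pay 1355/22, sellers receive 1047/22

Pre-tax equilibrium: p* = 49.5, q* = 156.5.
Tax on buyers shifts demand to qd = 230.75 − 1.5(p + 14) = 209.75 - 1.5p.
209.75 - 1.5p = -313.75 + 9.5p gives seller price ps = 1047/22; buyers pay pb = 1047/22 + 14 = 1355/22.
New quantity: q = 230.75 − 1.5(1355/22) = 1522/11.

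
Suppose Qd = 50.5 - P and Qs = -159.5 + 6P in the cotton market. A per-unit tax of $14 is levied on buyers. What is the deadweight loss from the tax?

Pre-tax equilibrium: P* = 30, Q* = 20.5.
Tax on buyers shifts demand to Qd = 50.5 − 1(P + 14) = 36.5 - P.
36.5 - P = -159.5 + 6P gives seller price Ps = 28; buyers pay Pb = 28 + 14 = 42.
New quantity: Q = 50.5 − 1(42) = 8.5.
DWL = ½ × 14 × (20.5 − 8.5) = 84.

Deadweight loss = 84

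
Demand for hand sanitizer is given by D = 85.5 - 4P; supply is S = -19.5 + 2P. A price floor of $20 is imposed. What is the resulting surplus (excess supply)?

Surplus = 15

Equilibrium price would be P* = 17.5, so the floor at 20 binds.
At P = 20: D = 5.5, S = 20.5.
Surplus = 20.5 − 5.5 = 15.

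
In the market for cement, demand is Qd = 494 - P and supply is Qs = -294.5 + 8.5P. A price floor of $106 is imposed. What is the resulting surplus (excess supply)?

Surplus = 218.5

Equilibrium price would be P* = 83, so the floor at 106 binds.
At P = 106: Qd = 388, Qs = 606.5.
Surplus = 606.5 − 388 = 218.5.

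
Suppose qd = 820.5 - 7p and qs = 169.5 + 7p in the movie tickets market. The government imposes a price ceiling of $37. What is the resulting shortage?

Equilibrium price would be p* = 46.5, so the ceiling at 37 binds.
At p = 37: qd = 820.5 − 7(37) = 561.5, qs = 169.5 + 7(37) = 428.5.
Shortage = 561.5 − 428.5 = 133.

Shortage = 133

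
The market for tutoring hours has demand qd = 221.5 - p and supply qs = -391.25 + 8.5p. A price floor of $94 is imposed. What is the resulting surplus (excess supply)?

Equilibrium price would be p* = 64.5, so the floor at 94 binds.
At p = 94: qd = 127.5, qs = 407.75.
Surplus = 407.75 − 127.5 = 280.25.

Surplus = 280.25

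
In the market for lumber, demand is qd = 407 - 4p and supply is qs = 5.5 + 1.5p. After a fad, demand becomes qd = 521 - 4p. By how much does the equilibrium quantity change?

Δq = 342/11

Original equilibrium: p* = 73, q* = 115.
New equilibrium: 521 - 4p = 5.5 + 1.5p, so 515.5 = 5.5p and p' = 1031/11; q' = 521 − 4(1031/11) = 1607/11.
Change in quantity: 1607/11 − 115 = 342/11.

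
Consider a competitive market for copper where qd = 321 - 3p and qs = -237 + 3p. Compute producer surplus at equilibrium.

Producer surplus = 294

Equilibrium: 321 - 3p = -237 + 3p gives p* = 93, q* = 42.
Supply starts at p = 79 (where qs = 0).
PS = ½(93 − 79)(42) = 294.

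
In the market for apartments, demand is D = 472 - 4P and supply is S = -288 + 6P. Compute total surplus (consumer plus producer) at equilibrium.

Total surplus = 5880

Equilibrium: 472 - 4P = -288 + 6P gives P* = 76, Q* = 168.
Demand choke price: P = 118; supply starts at P = 48.
CS = ½(118 − 76)(168) = 3528; PS = ½(76 − 48)(168) = 2352.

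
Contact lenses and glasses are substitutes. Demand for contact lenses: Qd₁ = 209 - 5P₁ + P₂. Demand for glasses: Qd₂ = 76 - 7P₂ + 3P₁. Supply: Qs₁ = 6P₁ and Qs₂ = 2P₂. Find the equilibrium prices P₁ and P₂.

P₁ = 1957/96, P₂ = 1463/96

Market 1: 209 - 5P₁ + P₂ = 6P₁ → 11P₁ - P₂ = 209.
Market 2: 9P₂ - 3P₁ = 76.
Eliminating P₂: 9×(1) + 1×(2) gives 96P₁ = 1957, so P₁ = 1957/96.
Back-substitute into (2): P₂ = (76 + 3×1957/96) / 9 = 1463/96.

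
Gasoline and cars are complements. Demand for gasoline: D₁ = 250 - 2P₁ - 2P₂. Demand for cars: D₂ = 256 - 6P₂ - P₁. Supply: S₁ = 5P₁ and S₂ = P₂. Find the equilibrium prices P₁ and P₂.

P₁ = 1238/47, P₂ = 1542/47

Market 1: 250 - 2P₁ - 2P₂ = 5P₁ → 7P₁ + 2P₂ = 250.
Market 2: 7P₂ + P₁ = 256.
Eliminating P₂: 7×(1) − 2×(2) gives 47P₁ = 1238, so P₁ = 1238/47.
Back-substitute into (2): P₂ = (256 − 1×1238/47) / 7 = 1542/47.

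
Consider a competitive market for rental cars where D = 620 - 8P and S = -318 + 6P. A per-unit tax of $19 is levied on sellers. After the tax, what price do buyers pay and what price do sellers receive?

Pre-tax equilibrium: P* = 67, Q* = 84.
Tax on sellers shifts supply to S = -318 + 6(P − 19) = -432 + 6P.
620 - 8P = -432 + 6P gives buyer price Pb = 526/7; sellers receive Ps = 526/7 − 19 = 393/7.
New quantity: Q = 620 − 8(526/7) = 132/7.

Buyers pay 526/7, sellers receive 393/7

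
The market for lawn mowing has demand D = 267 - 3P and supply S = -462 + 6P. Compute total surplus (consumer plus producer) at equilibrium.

Equilibrium: 267 - 3P = -462 + 6P gives P* = 81, Q* = 24.
Demand choke price: P = 89; supply starts at P = 77.
CS = ½(89 − 81)(24) = 96; PS = ½(81 − 77)(24) = 48.

Total surplus = 144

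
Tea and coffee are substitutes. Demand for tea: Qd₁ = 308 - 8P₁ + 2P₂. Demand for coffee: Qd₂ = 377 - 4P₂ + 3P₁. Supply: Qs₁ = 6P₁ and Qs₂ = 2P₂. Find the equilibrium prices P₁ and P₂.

Market 1: 308 - 8P₁ + 2P₂ = 6P₁ → 14P₁ - 2P₂ = 308.
Market 2: 6P₂ - 3P₁ = 377.
Eliminating P₂: 6×(1) + 2×(2) gives 78P₁ = 2602, so P₁ = 1301/39.
Back-substitute into (2): P₂ = (377 + 3×1301/39) / 6 = 3101/39.

P₁ = 1301/39, P₂ = 3101/39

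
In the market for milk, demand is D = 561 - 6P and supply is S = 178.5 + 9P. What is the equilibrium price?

P* = 25.5

Set D = S: 561 - 6P = 178.5 + 9P.
382.5 = 15P, so P* = 25.5.
Q* = 561 − 6(25.5) = 408.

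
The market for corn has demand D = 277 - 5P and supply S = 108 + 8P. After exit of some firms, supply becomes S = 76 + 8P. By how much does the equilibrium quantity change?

ΔQ = -160/13

Original equilibrium: P* = 13, Q* = 212.
New equilibrium: 277 - 5P = 76 + 8P, so 201 = 13P and P' = 201/13; Q' = 277 − 5(201/13) = 2596/13.
Change in quantity: 2596/13 − 212 = -160/13.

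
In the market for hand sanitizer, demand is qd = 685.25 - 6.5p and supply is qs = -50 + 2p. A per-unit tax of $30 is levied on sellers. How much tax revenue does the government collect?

Pre-tax equilibrium: p* = 86.5, q* = 123.
Tax on sellers shifts supply to qs = -50 + 2(p − 30) = -110 + 2p.
685.25 - 6.5p = -110 + 2p gives buyer price pb = 3181/34; sellers receive ps = 3181/34 − 30 = 2161/34.
New quantity: q = 685.25 − 6.5(3181/34) = 1311/17.
Revenue = 30 × 1311/17 = 39330/17.

Tax revenue = 39330/17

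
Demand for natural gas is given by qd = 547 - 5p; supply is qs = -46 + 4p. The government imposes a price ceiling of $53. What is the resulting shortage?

Equilibrium price would be p* = 593/9, so the ceiling at 53 binds.
At p = 53: qd = 547 − 5(53) = 282, qs = -46 + 4(53) = 166.
Shortage = 282 − 166 = 116.

Shortage = 116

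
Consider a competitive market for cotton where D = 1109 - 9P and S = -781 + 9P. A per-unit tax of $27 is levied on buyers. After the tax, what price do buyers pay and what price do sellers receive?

Buyers pay $118.5, sellers receive $91.5

Pre-tax equilibrium: P* = 105, Q* = 164.
Tax on buyers shifts demand to D = 1109 − 9(P + 27) = 866 - 9P.
866 - 9P = -781 + 9P gives seller price Ps = 91.5; buyers pay Pb = 91.5 + 27 = 118.5.
New quantity: Q = 1109 − 9(118.5) = 42.5.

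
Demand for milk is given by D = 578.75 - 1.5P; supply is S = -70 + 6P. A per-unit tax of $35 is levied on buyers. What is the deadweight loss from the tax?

Deadweight loss = 735

Pre-tax equilibrium: P* = 86.5, Q* = 449.
Tax on buyers shifts demand to D = 578.75 − 1.5(P + 35) = 526.25 - 1.5P.
526.25 - 1.5P = -70 + 6P gives seller price Ps = 79.5; buyers pay Pb = 79.5 + 35 = 114.5.
New quantity: Q = 578.75 − 1.5(114.5) = 407.
DWL = ½ × 35 × (449 − 407) = 735.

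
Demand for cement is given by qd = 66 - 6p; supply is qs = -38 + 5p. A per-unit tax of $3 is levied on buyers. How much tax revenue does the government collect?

Pre-tax equilibrium: p* = 104/11, q* = 102/11.
Tax on buyers shifts demand to qd = 66 − 6(p + 3) = 48 - 6p.
48 - 6p = -38 + 5p gives seller price ps = 86/11; buyers pay pb = 86/11 + 3 = 119/11.
New quantity: q = 66 − 6(119/11) = 12/11.
Revenue = 3 × 12/11 = 36/11.

Tax revenue = 36/11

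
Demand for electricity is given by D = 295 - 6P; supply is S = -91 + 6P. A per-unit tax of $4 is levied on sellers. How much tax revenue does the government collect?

Tax revenue = 360

Pre-tax equilibrium: P* = 193/6, Q* = 102.
Tax on sellers shifts supply to S = -91 + 6(P − 4) = -115 + 6P.
295 - 6P = -115 + 6P gives buyer price Pb = 205/6; sellers receive Ps = 205/6 − 4 = 181/6.
New quantity: Q = 295 − 6(205/6) = 90.
Revenue = 4 × 90 = 360.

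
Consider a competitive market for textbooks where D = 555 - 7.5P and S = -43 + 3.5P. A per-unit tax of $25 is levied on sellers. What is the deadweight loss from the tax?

Pre-tax equilibrium: P* = 598/11, Q* = 1620/11.
Tax on sellers shifts supply to S = -43 + 3.5(P − 25) = -130.5 + 3.5P.
555 - 7.5P = -130.5 + 3.5P gives buyer price Pb = 1371/22; sellers receive Ps = 1371/22 − 25 = 821/22.
New quantity: Q = 555 − 7.5(1371/22) = 3855/44.
DWL = ½ × 25 × (1620/11 − 3855/44) = 65625/88.

Deadweight loss = 65625/88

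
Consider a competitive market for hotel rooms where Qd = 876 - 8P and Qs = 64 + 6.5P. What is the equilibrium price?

Set Qd = Qs: 876 - 8P = 64 + 6.5P.
812 = 14.5P, so P* = 56.
Q* = 876 − 8(56) = 428.

P* = 56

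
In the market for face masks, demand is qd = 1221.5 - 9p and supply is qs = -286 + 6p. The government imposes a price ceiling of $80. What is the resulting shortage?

Equilibrium price would be p* = 100.5, so the ceiling at 80 binds.
At p = 80: qd = 1221.5 − 9(80) = 501.5, qs = -286 + 6(80) = 194.
Shortage = 501.5 − 194 = 307.5.

Shortage = 307.5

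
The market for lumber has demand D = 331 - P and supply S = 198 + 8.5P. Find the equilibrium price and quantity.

Set D = S: 331 - P = 198 + 8.5P.
133 = 9.5P, so P* = 14.
Q* = 331 − 1(14) = 317.

P* = 14, Q* = 317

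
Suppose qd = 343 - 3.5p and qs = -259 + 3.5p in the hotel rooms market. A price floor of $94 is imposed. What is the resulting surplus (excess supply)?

Surplus = 56

Equilibrium price would be p* = 86, so the floor at 94 binds.
At p = 94: qd = 14, qs = 70.
Surplus = 70 − 14 = 56.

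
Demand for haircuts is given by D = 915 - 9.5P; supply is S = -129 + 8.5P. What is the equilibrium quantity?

Q* = 364

Set D = S: 915 - 9.5P = -129 + 8.5P.
1044 = 18P, so P* = 58.
Q* = 915 − 9.5(58) = 364.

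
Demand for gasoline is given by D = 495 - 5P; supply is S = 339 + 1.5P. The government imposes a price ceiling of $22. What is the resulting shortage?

Shortage = 13

Equilibrium price would be P* = 24, so the ceiling at 22 binds.
At P = 22: D = 495 − 5(22) = 385, S = 339 + 1.5(22) = 372.
Shortage = 385 − 372 = 13.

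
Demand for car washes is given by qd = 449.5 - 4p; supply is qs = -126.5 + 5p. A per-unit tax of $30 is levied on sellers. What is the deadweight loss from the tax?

Pre-tax equilibrium: p* = 64, q* = 193.5.
Tax on sellers shifts supply to qs = -126.5 + 5(p − 30) = -276.5 + 5p.
449.5 - 4p = -276.5 + 5p gives buyer price pb = 242/3; sellers receive ps = 242/3 − 30 = 152/3.
New quantity: q = 449.5 − 4(242/3) = 761/6.
DWL = ½ × 30 × (193.5 − 761/6) = 1000.

Deadweight loss = 1000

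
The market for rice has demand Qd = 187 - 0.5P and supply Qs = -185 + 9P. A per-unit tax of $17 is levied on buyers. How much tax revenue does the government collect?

Tax revenue = 51476/19

Pre-tax equilibrium: P* = 744/19, Q* = 3181/19.
Tax on buyers shifts demand to Qd = 187 − 0.5(P + 17) = 178.5 - 0.5P.
178.5 - 0.5P = -185 + 9P gives seller price Ps = 727/19; buyers pay Pb = 727/19 + 17 = 1050/19.
New quantity: Q = 187 − 0.5(1050/19) = 3028/19.
Revenue = 17 × 3028/19 = 51476/19.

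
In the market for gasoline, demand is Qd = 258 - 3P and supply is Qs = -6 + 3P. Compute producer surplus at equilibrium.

Equilibrium: 258 - 3P = -6 + 3P gives P* = 44, Q* = 126.
Supply starts at P = 2 (where Qs = 0).
PS = ½(44 − 2)(126) = 2646.

Producer surplus = 2646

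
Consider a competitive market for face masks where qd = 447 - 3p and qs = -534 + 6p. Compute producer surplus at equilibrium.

Producer surplus = 1200

Equilibrium: 447 - 3p = -534 + 6p gives p* = 109, q* = 120.
Supply starts at p = 89 (where qs = 0).
PS = ½(109 − 89)(120) = 1200.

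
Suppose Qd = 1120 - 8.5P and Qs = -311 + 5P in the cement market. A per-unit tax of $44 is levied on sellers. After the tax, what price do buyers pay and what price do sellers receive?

Buyers pay 3302/27, sellers receive 2114/27

Pre-tax equilibrium: P* = 106, Q* = 219.
Tax on sellers shifts supply to Qs = -311 + 5(P − 44) = -531 + 5P.
1120 - 8.5P = -531 + 5P gives buyer price Pb = 3302/27; sellers receive Ps = 3302/27 − 44 = 2114/27.
New quantity: Q = 1120 − 8.5(3302/27) = 2173/27.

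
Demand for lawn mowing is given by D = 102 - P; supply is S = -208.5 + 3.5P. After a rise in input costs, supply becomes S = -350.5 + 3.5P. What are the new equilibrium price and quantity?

P' = 905/9, Q' = 13/9

Original equilibrium: P* = 69, Q* = 33.
New equilibrium: 102 - P = -350.5 + 3.5P, so 452.5 = 4.5P and P' = 905/9; Q' = 102 − 1(905/9) = 13/9.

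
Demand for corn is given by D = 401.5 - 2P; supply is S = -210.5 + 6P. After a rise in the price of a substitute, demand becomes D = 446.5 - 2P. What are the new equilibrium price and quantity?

P' = 82.125, Q' = 282.25

Original equilibrium: P* = 76.5, Q* = 248.5.
New equilibrium: 446.5 - 2P = -210.5 + 6P, so 657 = 8P and P' = 82.125; Q' = 446.5 − 2(82.125) = 282.25.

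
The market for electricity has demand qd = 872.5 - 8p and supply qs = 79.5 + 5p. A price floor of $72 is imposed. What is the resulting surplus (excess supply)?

Surplus = 143

Equilibrium price would be p* = 61, so the floor at 72 binds.
At p = 72: qd = 296.5, qs = 439.5.
Surplus = 439.5 − 296.5 = 143.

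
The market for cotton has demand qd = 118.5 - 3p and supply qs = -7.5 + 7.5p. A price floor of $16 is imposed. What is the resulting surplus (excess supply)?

Surplus = 42

Equilibrium price would be p* = 12, so the floor at 16 binds.
At p = 16: qd = 70.5, qs = 112.5.
Surplus = 112.5 − 70.5 = 42.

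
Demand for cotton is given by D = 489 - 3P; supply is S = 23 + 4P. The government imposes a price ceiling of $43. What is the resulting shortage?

Shortage = 165

Equilibrium price would be P* = 466/7, so the ceiling at 43 binds.
At P = 43: D = 489 − 3(43) = 360, S = 23 + 4(43) = 195.
Shortage = 360 − 195 = 165.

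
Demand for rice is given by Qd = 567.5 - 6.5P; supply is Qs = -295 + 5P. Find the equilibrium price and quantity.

Set Qd = Qs: 567.5 - 6.5P = -295 + 5P.
862.5 = 11.5P, so P* = 75.
Q* = 567.5 − 6.5(75) = 80.

P* = 75, Q* = 80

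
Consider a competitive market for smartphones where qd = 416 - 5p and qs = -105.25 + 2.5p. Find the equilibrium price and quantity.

Set qd = qs: 416 - 5p = -105.25 + 2.5p.
521.25 = 7.5p, so p* = 69.5.
q* = 416 − 5(69.5) = 68.5.

p* = 69.5, q* = 68.5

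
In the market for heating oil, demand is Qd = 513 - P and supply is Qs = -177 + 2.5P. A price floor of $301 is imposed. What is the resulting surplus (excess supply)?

Equilibrium price would be P* = 1380/7, so the floor at 301 binds.
At P = 301: Qd = 212, Qs = 575.5.
Surplus = 575.5 − 212 = 363.5.

Surplus = 363.5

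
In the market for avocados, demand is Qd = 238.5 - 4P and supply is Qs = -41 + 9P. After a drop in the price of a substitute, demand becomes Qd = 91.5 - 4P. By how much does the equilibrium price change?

Original equilibrium: P* = 21.5, Q* = 152.5.
New equilibrium: 91.5 - 4P = -41 + 9P, so 132.5 = 13P and P' = 265/26; Q' = 91.5 − 4(265/26) = 1319/26.
Change in price: 265/26 − 21.5 = -147/13.

ΔP = -147/13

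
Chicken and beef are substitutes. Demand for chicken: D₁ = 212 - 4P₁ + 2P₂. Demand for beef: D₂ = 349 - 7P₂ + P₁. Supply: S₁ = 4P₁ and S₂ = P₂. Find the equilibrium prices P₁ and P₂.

P₁ = 1197/31, P₂ = 1502/31

Market 1: 212 - 4P₁ + 2P₂ = 4P₁ → 8P₁ - 2P₂ = 212.
Market 2: 8P₂ - P₁ = 349.
Eliminating P₂: 8×(1) + 2×(2) gives 62P₁ = 2394, so P₁ = 1197/31.
Back-substitute into (2): P₂ = (349 + 1×1197/31) / 8 = 1502/31.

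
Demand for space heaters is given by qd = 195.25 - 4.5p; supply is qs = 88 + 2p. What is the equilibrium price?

p* = 16.5

Set qd = qs: 195.25 - 4.5p = 88 + 2p.
107.25 = 6.5p, so p* = 16.5.
q* = 195.25 − 4.5(16.5) = 121.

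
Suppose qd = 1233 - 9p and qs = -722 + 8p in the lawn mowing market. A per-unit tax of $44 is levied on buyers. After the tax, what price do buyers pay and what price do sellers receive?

Pre-tax equilibrium: p* = 115, q* = 198.
Tax on buyers shifts demand to qd = 1233 − 9(p + 44) = 837 - 9p.
837 - 9p = -722 + 8p gives seller price ps = 1559/17; buyers pay pb = 1559/17 + 44 = 2307/17.
New quantity: q = 1233 − 9(2307/17) = 198/17.

Buyers pay 2307/17, sellers receive 1559/17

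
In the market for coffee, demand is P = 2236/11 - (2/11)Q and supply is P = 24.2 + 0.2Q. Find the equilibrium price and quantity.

Set the two price expressions equal: 2236/11 - (2/11)Q = 24.2 + 0.2Q.
9849/55 = (21/55)Q, so Q* = 469.
P* = 2236/11 − (2/11)(469) = 118.

P* = 118, Q* = 469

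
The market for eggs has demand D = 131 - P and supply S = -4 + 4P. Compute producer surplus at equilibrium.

Equilibrium: 131 - P = -4 + 4P gives P* = 27, Q* = 104.
Supply starts at P = 1 (where S = 0).
PS = ½(27 − 1)(104) = 1352.

Producer surplus = 1352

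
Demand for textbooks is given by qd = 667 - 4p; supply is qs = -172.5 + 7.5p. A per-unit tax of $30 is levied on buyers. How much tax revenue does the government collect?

Pre-tax equilibrium: p* = 73, q* = 375.
Tax on buyers shifts demand to qd = 667 − 4(p + 30) = 547 - 4p.
547 - 4p = -172.5 + 7.5p gives seller price ps = 1439/23; buyers pay pb = 1439/23 + 30 = 2129/23.
New quantity: q = 667 − 4(2129/23) = 6825/23.
Revenue = 30 × 6825/23 = 204750/23.

Tax revenue = 204750/23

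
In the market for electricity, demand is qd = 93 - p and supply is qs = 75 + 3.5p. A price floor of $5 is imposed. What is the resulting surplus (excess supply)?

Equilibrium price would be p* = 4, so the floor at 5 binds.
At p = 5: qd = 88, qs = 92.5.
Surplus = 92.5 − 88 = 4.5.

Surplus = 4.5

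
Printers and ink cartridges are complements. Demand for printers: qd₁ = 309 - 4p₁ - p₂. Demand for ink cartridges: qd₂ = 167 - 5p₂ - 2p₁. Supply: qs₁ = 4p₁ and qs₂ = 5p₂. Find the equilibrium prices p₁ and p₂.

Market 1: 309 - 4p₁ - p₂ = 4p₁ → 8p₁ + p₂ = 309.
Market 2: 10p₂ + 2p₁ = 167.
Eliminating p₂: 10×(1) − 1×(2) gives 78p₁ = 2923, so p₁ = 2923/78.
Back-substitute into (2): p₂ = (167 − 2×2923/78) / 10 = 359/39.

p₁ = 2923/78, p₂ = 359/39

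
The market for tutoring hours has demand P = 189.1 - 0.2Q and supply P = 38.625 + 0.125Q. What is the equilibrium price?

P* = 96.5

Set the two price expressions equal: 189.1 - 0.2Q = 38.625 + 0.125Q.
150.475 = 0.325Q, so Q* = 463.
P* = 189.1 − (0.2)(463) = 96.5.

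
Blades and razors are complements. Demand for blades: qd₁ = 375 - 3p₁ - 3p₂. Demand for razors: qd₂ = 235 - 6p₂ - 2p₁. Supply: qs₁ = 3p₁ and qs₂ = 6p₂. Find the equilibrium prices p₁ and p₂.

p₁ = 57.5, p₂ = 10

Market 1: 375 - 3p₁ - 3p₂ = 3p₁ → 6p₁ + 3p₂ = 375.
Market 2: 12p₂ + 2p₁ = 235.
Eliminating p₂: 12×(1) − 3×(2) gives 66p₁ = 3795, so p₁ = 57.5.
Back-substitute into (2): p₂ = (235 − 2×57.5) / 12 = 10.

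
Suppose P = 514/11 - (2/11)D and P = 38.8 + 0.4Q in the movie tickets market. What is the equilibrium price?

Set the two price expressions equal: 514/11 - (2/11)Q = 38.8 + 0.4Q.
436/55 = (32/55)Q, so Q* = 13.625.
P* = 514/11 − (2/11)(13.625) = 44.25.

P* = 44.25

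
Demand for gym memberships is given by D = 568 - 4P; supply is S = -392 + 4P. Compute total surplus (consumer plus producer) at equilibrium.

Equilibrium: 568 - 4P = -392 + 4P gives P* = 120, Q* = 88.
Demand choke price: P = 142; supply starts at P = 98.
CS = ½(142 − 120)(88) = 968; PS = ½(120 − 98)(88) = 968.

Total surplus = 1936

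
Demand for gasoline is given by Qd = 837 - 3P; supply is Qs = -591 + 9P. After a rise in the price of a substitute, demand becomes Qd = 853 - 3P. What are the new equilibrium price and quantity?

Original equilibrium: P* = 119, Q* = 480.
New equilibrium: 853 - 3P = -591 + 9P, so 1444 = 12P and P' = 361/3; Q' = 853 − 3(361/3) = 492.

P' = 361/3, Q' = 492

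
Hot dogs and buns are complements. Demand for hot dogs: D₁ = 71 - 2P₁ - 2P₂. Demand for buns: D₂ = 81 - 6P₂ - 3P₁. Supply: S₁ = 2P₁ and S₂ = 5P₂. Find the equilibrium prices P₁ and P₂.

P₁ = 619/38, P₂ = 111/38

Market 1: 71 - 2P₁ - 2P₂ = 2P₁ → 4P₁ + 2P₂ = 71.
Market 2: 11P₂ + 3P₁ = 81.
Eliminating P₂: 11×(1) − 2×(2) gives 38P₁ = 619, so P₁ = 619/38.
Back-substitute into (2): P₂ = (81 − 3×619/38) / 11 = 111/38.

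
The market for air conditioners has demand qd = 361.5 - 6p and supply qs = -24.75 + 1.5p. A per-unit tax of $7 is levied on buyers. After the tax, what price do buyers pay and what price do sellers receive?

Buyers pay $52.9, sellers receive $45.9

Pre-tax equilibrium: p* = 51.5, q* = 52.5.
Tax on buyers shifts demand to qd = 361.5 − 6(p + 7) = 319.5 - 6p.
319.5 - 6p = -24.75 + 1.5p gives seller price ps = 45.9; buyers pay pb = 45.9 + 7 = 52.9.
New quantity: q = 361.5 − 6(52.9) = 44.1.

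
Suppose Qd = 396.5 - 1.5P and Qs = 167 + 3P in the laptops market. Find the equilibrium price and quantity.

P* = 51, Q* = 320

Set Qd = Qs: 396.5 - 1.5P = 167 + 3P.
229.5 = 4.5P, so P* = 51.
Q* = 396.5 − 1.5(51) = 320.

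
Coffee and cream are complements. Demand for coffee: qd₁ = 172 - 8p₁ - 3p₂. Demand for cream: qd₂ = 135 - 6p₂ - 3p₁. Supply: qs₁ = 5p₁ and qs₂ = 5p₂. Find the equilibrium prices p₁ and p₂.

p₁ = 1487/134, p₂ = 1239/134

Market 1: 172 - 8p₁ - 3p₂ = 5p₁ → 13p₁ + 3p₂ = 172.
Market 2: 11p₂ + 3p₁ = 135.
Eliminating p₂: 11×(1) − 3×(2) gives 134p₁ = 1487, so p₁ = 1487/134.
Back-substitute into (2): p₂ = (135 − 3×1487/134) / 11 = 1239/134.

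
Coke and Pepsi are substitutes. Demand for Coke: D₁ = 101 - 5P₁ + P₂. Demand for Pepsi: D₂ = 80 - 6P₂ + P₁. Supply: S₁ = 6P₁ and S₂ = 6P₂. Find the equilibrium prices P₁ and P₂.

Market 1: 101 - 5P₁ + P₂ = 6P₁ → 11P₁ - P₂ = 101.
Market 2: 12P₂ - P₁ = 80.
Eliminating P₂: 12×(1) + 1×(2) gives 131P₁ = 1292, so P₁ = 1292/131.
Back-substitute into (2): P₂ = (80 + 1×1292/131) / 12 = 981/131.

P₁ = 1292/131, P₂ = 981/131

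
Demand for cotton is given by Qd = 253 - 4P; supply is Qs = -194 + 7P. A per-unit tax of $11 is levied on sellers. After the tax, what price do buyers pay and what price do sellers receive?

Buyers pay 524/11, sellers receive 403/11

Pre-tax equilibrium: P* = 447/11, Q* = 995/11.
Tax on sellers shifts supply to Qs = -194 + 7(P − 11) = -271 + 7P.
253 - 4P = -271 + 7P gives buyer price Pb = 524/11; sellers receive Ps = 524/11 − 11 = 403/11.
New quantity: Q = 253 − 4(524/11) = 687/11.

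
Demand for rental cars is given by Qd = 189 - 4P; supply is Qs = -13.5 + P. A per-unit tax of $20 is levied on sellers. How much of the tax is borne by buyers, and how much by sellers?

Pre-tax equilibrium: P* = 40.5, Q* = 27.
Tax on sellers shifts supply to Qs = -13.5 + 1(P − 20) = -33.5 + P.
189 - 4P = -33.5 + P gives buyer price Pb = 44.5; sellers receive Ps = 44.5 − 20 = 24.5.
New quantity: Q = 189 − 4(44.5) = 11.
Buyer burden = 44.5 − 40.5 = 4; seller burden = 40.5 − 24.5 = 16.

Buyers bear $4, sellers bear $16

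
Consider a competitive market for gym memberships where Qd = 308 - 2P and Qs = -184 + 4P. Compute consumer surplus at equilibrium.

Consumer surplus = 5184

Equilibrium: 308 - 2P = -184 + 4P gives P* = 82, Q* = 144.
Demand choke price (Qd = 0): P = 154.
CS = ½(154 − 82)(144) = 5184.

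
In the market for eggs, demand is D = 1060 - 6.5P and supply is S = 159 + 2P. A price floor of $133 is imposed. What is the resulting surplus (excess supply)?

Equilibrium price would be P* = 106, so the floor at 133 binds.
At P = 133: D = 195.5, S = 425.
Surplus = 425 − 195.5 = 229.5.

Surplus = 229.5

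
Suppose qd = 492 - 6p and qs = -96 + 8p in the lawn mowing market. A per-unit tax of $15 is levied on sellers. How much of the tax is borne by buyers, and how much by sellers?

Pre-tax equilibrium: p* = 42, q* = 240.
Tax on sellers shifts supply to qs = -96 + 8(p − 15) = -216 + 8p.
492 - 6p = -216 + 8p gives buyer price pb = 354/7; sellers receive ps = 354/7 − 15 = 249/7.
New quantity: q = 492 − 6(354/7) = 1320/7.
Buyer burden = 354/7 − 42 = 60/7; seller burden = 42 − 249/7 = 45/7.

Buyers bear 60/7, sellers bear 45/7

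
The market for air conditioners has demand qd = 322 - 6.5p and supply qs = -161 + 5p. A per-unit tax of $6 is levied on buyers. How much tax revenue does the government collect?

Pre-tax equilibrium: p* = 42, q* = 49.
Tax on buyers shifts demand to qd = 322 − 6.5(p + 6) = 283 - 6.5p.
283 - 6.5p = -161 + 5p gives seller price ps = 888/23; buyers pay pb = 888/23 + 6 = 1026/23.
New quantity: q = 322 − 6.5(1026/23) = 737/23.
Revenue = 6 × 737/23 = 4422/23.

Tax revenue = 4422/23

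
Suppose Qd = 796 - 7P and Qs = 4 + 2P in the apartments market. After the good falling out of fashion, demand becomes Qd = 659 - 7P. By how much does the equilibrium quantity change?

ΔQ = -274/9

Original equilibrium: P* = 88, Q* = 180.
New equilibrium: 659 - 7P = 4 + 2P, so 655 = 9P and P' = 655/9; Q' = 659 − 7(655/9) = 1346/9.
Change in quantity: 1346/9 − 180 = -274/9.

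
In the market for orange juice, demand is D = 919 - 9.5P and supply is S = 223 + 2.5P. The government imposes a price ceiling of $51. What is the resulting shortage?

Shortage = 84

Equilibrium price would be P* = 58, so the ceiling at 51 binds.
At P = 51: D = 919 − 9.5(51) = 434.5, S = 223 + 2.5(51) = 350.5.
Shortage = 434.5 − 350.5 = 84.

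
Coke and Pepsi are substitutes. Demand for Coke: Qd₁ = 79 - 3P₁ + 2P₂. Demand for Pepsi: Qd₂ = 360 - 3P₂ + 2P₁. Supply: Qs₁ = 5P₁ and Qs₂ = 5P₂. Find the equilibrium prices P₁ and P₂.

P₁ = 338/15, P₂ = 1519/30

Market 1: 79 - 3P₁ + 2P₂ = 5P₁ → 8P₁ - 2P₂ = 79.
Market 2: 8P₂ - 2P₁ = 360.
Eliminating P₂: 8×(1) + 2×(2) gives 60P₁ = 1352, so P₁ = 338/15.
Back-substitute into (2): P₂ = (360 + 2×338/15) / 8 = 1519/30.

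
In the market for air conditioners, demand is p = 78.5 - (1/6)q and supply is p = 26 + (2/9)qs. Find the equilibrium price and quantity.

Set the two price expressions equal: 78.5 - (1/6)q = 26 + (2/9)q.
52.5 = (7/18)q, so q* = 135.
p* = 78.5 − (1/6)(135) = 56.

p* = 56, q* = 135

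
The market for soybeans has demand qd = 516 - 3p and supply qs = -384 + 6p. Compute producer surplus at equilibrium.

Equilibrium: 516 - 3p = -384 + 6p gives p* = 100, q* = 216.
Supply starts at p = 64 (where qs = 0).
PS = ½(100 − 64)(216) = 3888.

Producer surplus = 3888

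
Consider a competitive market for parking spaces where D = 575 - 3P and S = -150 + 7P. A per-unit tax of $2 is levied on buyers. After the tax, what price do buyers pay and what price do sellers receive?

Pre-tax equilibrium: P* = 72.5, Q* = 357.5.
Tax on buyers shifts demand to D = 575 − 3(P + 2) = 569 - 3P.
569 - 3P = -150 + 7P gives seller price Ps = 71.9; buyers pay Pb = 71.9 + 2 = 73.9.
New quantity: Q = 575 − 3(73.9) = 353.3.

Buyers pay $73.9, sellers receive $71.9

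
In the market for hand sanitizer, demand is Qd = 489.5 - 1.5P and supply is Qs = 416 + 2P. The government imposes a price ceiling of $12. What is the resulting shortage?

Equilibrium price would be P* = 21, so the ceiling at 12 binds.
At P = 12: Qd = 489.5 − 1.5(12) = 471.5, Qs = 416 + 2(12) = 440.
Shortage = 471.5 − 440 = 31.5.

Shortage = 31.5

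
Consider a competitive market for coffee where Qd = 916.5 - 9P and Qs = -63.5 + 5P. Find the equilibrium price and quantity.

Set Qd = Qs: 916.5 - 9P = -63.5 + 5P.
980 = 14P, so P* = 70.
Q* = 916.5 − 9(70) = 286.5.

P* = 70, Q* = 286.5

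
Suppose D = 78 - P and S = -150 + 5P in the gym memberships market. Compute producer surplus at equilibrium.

Producer surplus = 160

Equilibrium: 78 - P = -150 + 5P gives P* = 38, Q* = 40.
Supply starts at P = 30 (where S = 0).
PS = ½(38 − 30)(40) = 160.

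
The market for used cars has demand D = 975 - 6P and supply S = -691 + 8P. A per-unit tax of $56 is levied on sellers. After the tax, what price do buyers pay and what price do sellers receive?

Buyers pay $151, sellers receive $95

Pre-tax equilibrium: P* = 119, Q* = 261.
Tax on sellers shifts supply to S = -691 + 8(P − 56) = -1139 + 8P.
975 - 6P = -1139 + 8P gives buyer price Pb = 151; sellers receive Ps = 151 − 56 = 95.
New quantity: Q = 975 − 6(151) = 69.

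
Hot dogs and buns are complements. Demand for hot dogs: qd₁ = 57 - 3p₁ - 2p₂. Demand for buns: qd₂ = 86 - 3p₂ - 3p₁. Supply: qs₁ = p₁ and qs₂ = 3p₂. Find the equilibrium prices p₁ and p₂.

Market 1: 57 - 3p₁ - 2p₂ = p₁ → 4p₁ + 2p₂ = 57.
Market 2: 6p₂ + 3p₁ = 86.
Eliminating p₂: 6×(1) − 2×(2) gives 18p₁ = 170, so p₁ = 85/9.
Back-substitute into (2): p₂ = (86 − 3×85/9) / 6 = 173/18.

p₁ = 85/9, p₂ = 173/18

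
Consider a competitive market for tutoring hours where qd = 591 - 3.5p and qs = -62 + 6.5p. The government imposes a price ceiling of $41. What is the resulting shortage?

Equilibrium price would be p* = 65.3, so the ceiling at 41 binds.
At p = 41: qd = 591 − 3.5(41) = 447.5, qs = -62 + 6.5(41) = 204.5.
Shortage = 447.5 − 204.5 = 243.

Shortage = 243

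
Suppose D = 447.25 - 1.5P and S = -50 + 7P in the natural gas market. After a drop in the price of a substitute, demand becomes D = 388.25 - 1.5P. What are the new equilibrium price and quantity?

Original equilibrium: P* = 58.5, Q* = 359.5.
New equilibrium: 388.25 - 1.5P = -50 + 7P, so 438.25 = 8.5P and P' = 1753/34; Q' = 388.25 − 1.5(1753/34) = 10571/34.

P' = 1753/34, Q' = 10571/34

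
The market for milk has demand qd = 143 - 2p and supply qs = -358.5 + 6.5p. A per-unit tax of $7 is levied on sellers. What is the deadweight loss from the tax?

Deadweight loss = 637/17

Pre-tax equilibrium: p* = 59, q* = 25.
Tax on sellers shifts supply to qs = -358.5 + 6.5(p − 7) = -404 + 6.5p.
143 - 2p = -404 + 6.5p gives buyer price pb = 1094/17; sellers receive ps = 1094/17 − 7 = 975/17.
New quantity: q = 143 − 2(1094/17) = 243/17.
DWL = ½ × 7 × (25 − 243/17) = 637/17.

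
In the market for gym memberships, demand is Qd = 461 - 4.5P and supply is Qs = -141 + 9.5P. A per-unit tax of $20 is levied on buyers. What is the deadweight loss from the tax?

Pre-tax equilibrium: P* = 43, Q* = 267.5.
Tax on buyers shifts demand to Qd = 461 − 4.5(P + 20) = 371 - 4.5P.
371 - 4.5P = -141 + 9.5P gives seller price Ps = 256/7; buyers pay Pb = 256/7 + 20 = 396/7.
New quantity: Q = 461 − 4.5(396/7) = 1445/7.
DWL = ½ × 20 × (267.5 − 1445/7) = 4275/7.

Deadweight loss = 4275/7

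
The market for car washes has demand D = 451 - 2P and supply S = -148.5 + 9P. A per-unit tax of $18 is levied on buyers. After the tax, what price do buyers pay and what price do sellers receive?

Pre-tax equilibrium: P* = 54.5, Q* = 342.
Tax on buyers shifts demand to D = 451 − 2(P + 18) = 415 - 2P.
415 - 2P = -148.5 + 9P gives seller price Ps = 1127/22; buyers pay Pb = 1127/22 + 18 = 1523/22.
New quantity: Q = 451 − 2(1523/22) = 3438/11.

Buyers pay 1523/22, sellers receive 1127/22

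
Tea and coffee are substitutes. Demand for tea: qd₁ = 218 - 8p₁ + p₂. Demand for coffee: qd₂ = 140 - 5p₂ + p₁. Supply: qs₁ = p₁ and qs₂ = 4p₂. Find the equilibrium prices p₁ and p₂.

Market 1: 218 - 8p₁ + p₂ = p₁ → 9p₁ - p₂ = 218.
Market 2: 9p₂ - p₁ = 140.
Eliminating p₂: 9×(1) + 1×(2) gives 80p₁ = 2102, so p₁ = 26.275.
Back-substitute into (2): p₂ = (140 + 1×26.275) / 9 = 18.475.

p₁ = 26.275, p₂ = 18.475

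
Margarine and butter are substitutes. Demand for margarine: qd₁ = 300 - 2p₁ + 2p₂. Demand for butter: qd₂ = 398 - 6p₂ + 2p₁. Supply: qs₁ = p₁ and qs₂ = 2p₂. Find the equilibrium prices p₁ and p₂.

Market 1: 300 - 2p₁ + 2p₂ = p₁ → 3p₁ - 2p₂ = 300.
Market 2: 8p₂ - 2p₁ = 398.
Eliminating p₂: 8×(1) + 2×(2) gives 20p₁ = 3196, so p₁ = 159.8.
Back-substitute into (2): p₂ = (398 + 2×159.8) / 8 = 89.7.

p₁ = 159.8, p₂ = 89.7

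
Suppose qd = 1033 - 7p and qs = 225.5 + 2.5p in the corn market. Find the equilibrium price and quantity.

Set qd = qs: 1033 - 7p = 225.5 + 2.5p.
807.5 = 9.5p, so p* = 85.
q* = 1033 − 7(85) = 438.

p* = 85, q* = 438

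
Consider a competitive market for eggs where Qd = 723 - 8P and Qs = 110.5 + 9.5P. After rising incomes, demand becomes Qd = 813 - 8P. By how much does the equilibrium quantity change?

Original equilibrium: P* = 35, Q* = 443.
New equilibrium: 813 - 8P = 110.5 + 9.5P, so 702.5 = 17.5P and P' = 281/7; Q' = 813 − 8(281/7) = 3443/7.
Change in quantity: 3443/7 − 443 = 342/7.

ΔQ = 342/7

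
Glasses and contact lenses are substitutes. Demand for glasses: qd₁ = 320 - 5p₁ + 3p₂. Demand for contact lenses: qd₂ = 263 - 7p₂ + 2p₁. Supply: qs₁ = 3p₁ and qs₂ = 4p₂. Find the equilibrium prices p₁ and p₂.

Market 1: 320 - 5p₁ + 3p₂ = 3p₁ → 8p₁ - 3p₂ = 320.
Market 2: 11p₂ - 2p₁ = 263.
Eliminating p₂: 11×(1) + 3×(2) gives 82p₁ = 4309, so p₁ = 4309/82.
Back-substitute into (2): p₂ = (263 + 2×4309/82) / 11 = 1372/41.

p₁ = 4309/82, p₂ = 1372/41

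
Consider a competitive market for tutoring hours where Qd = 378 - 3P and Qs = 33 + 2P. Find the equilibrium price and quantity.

P* = 69, Q* = 171

Set Qd = Qs: 378 - 3P = 33 + 2P.
345 = 5P, so P* = 69.
Q* = 378 − 3(69) = 171.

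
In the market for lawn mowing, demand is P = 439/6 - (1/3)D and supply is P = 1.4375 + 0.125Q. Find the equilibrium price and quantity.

P* = 21, Q* = 156.5

Set the two price expressions equal: 439/6 - (1/3)Q = 1.4375 + 0.125Q.
3443/48 = (11/24)Q, so Q* = 156.5.
P* = 439/6 − (1/3)(156.5) = 21.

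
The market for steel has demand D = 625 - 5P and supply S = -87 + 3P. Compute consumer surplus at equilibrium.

Consumer surplus = 3240

Equilibrium: 625 - 5P = -87 + 3P gives P* = 89, Q* = 180.
Demand choke price (D = 0): P = 125.
CS = ½(125 − 89)(180) = 3240.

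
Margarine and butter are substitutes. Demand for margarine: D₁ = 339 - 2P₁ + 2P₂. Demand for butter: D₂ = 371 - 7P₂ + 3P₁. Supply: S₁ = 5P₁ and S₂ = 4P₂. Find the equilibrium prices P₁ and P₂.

Market 1: 339 - 2P₁ + 2P₂ = 5P₁ → 7P₁ - 2P₂ = 339.
Market 2: 11P₂ - 3P₁ = 371.
Eliminating P₂: 11×(1) + 2×(2) gives 71P₁ = 4471, so P₁ = 4471/71.
Back-substitute into (2): P₂ = (371 + 3×4471/71) / 11 = 3614/71.

P₁ = 4471/71, P₂ = 3614/71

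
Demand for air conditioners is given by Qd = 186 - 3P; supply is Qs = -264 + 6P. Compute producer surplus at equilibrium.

Producer surplus = 108

Equilibrium: 186 - 3P = -264 + 6P gives P* = 50, Q* = 36.
Supply starts at P = 44 (where Qs = 0).
PS = ½(50 − 44)(36) = 108.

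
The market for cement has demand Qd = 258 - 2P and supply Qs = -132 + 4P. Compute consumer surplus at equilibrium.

Consumer surplus = 4096

Equilibrium: 258 - 2P = -132 + 4P gives P* = 65, Q* = 128.
Demand choke price (Qd = 0): P = 129.
CS = ½(129 − 65)(128) = 4096.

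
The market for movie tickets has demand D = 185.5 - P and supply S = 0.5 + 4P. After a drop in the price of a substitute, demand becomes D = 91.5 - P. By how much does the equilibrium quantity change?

Original equilibrium: P* = 37, Q* = 148.5.
New equilibrium: 91.5 - P = 0.5 + 4P, so 91 = 5P and P' = 18.2; Q' = 91.5 − 1(18.2) = 73.3.
Change in quantity: 73.3 − 148.5 = -75.2.

ΔQ = -75.2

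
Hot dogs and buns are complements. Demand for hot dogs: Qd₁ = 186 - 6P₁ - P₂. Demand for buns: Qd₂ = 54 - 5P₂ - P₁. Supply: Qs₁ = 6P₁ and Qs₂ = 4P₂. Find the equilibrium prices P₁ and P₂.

P₁ = 1620/107, P₂ = 462/107

Market 1: 186 - 6P₁ - P₂ = 6P₁ → 12P₁ + P₂ = 186.
Market 2: 9P₂ + P₁ = 54.
Eliminating P₂: 9×(1) − 1×(2) gives 107P₁ = 1620, so P₁ = 1620/107.
Back-substitute into (2): P₂ = (54 − 1×1620/107) / 9 = 462/107.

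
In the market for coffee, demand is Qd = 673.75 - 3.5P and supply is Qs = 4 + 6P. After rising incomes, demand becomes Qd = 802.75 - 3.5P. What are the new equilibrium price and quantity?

P' = 3195/38, Q' = 9661/19

Original equilibrium: P* = 70.5, Q* = 427.
New equilibrium: 802.75 - 3.5P = 4 + 6P, so 798.75 = 9.5P and P' = 3195/38; Q' = 802.75 − 3.5(3195/38) = 9661/19.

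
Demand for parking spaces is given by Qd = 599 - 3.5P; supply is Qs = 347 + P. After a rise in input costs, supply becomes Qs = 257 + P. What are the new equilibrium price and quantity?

P' = 76, Q' = 333

Original equilibrium: P* = 56, Q* = 403.
New equilibrium: 599 - 3.5P = 257 + P, so 342 = 4.5P and P' = 76; Q' = 599 − 3.5(76) = 333.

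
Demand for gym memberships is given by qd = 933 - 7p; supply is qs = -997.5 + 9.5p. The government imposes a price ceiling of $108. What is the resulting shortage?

Shortage = 148.5

Equilibrium price would be p* = 117, so the ceiling at 108 binds.
At p = 108: qd = 933 − 7(108) = 177, qs = -997.5 + 9.5(108) = 28.5.
Shortage = 177 − 28.5 = 148.5.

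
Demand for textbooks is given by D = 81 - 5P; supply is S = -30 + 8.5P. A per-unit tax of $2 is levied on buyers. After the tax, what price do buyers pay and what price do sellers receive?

Buyers pay 256/27, sellers receive 202/27

Pre-tax equilibrium: P* = 74/9, Q* = 359/9.
Tax on buyers shifts demand to D = 81 − 5(P + 2) = 71 - 5P.
71 - 5P = -30 + 8.5P gives seller price Ps = 202/27; buyers pay Pb = 202/27 + 2 = 256/27.
New quantity: Q = 81 − 5(256/27) = 907/27.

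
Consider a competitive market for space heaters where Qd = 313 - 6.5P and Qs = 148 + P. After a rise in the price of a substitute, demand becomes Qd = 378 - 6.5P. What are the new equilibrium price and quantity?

P' = 92/3, Q' = 536/3

Original equilibrium: P* = 22, Q* = 170.
New equilibrium: 378 - 6.5P = 148 + P, so 230 = 7.5P and P' = 92/3; Q' = 378 − 6.5(92/3) = 536/3.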